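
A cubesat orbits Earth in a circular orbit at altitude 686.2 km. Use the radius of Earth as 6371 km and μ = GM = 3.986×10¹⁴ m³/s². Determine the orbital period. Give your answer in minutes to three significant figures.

T ≈ 98.3 minutes

r = 6371 + 686.2 = 7057.2 km = 7.0572×10⁶ m.
Kepler's third law: T = 2π√(r³/μ) = 2π√((7.057×10⁶)³ / 3.986×10¹⁴).
r³/μ = 8.818×10⁵ s², so T = 2π × 9.390×10² = 5.900×10³ s.
Converting: 5.900×10³ s ÷ 60.00 = 98.34 minutes.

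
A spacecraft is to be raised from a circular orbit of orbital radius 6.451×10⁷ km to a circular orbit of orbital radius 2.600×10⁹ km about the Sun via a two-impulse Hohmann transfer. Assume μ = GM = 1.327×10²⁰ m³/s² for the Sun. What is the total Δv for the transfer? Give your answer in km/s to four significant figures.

Δv_total ≈ 23.58 km/s

r₁ = 6.451×10⁷ km = 6.451×10¹⁰ m.
r₂ = 2.600×10⁹ km = 2.600×10¹² m.
Transfer ellipse a_t = (r₁ + r₂)/2 = 1.332×10¹² m.
At r₁: circular v_c1 = √(μ/r₁) = 45350 m/s; transfer-perihelion v_p = √[μ(2/r₁ − 1/a_t)] = 63360 m/s.
Δv₁ = v_p − v_c1 = 18010 m/s.
At r₂: circular v_c2 = √(μ/r₂) = 7144 m/s; transfer-aphelion v_a = √[μ(2/r₂ − 1/a_t)] = 1572 m/s.
Δv₂ = v_c2 − v_a = 5572 m/s.
Total Δv = Δv₁ + Δv₂ = 23580 m/s = 23.58 km/s.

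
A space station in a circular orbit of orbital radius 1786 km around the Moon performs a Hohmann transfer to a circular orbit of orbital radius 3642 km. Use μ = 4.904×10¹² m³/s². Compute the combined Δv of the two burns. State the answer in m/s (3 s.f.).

Δv_total ≈ 482 m/s

r₁ = 1786 km = 1.786×10⁶ m.
r₂ = 3642 km = 3.642×10⁶ m.
Transfer ellipse a_t = (r₁ + r₂)/2 = 2.714×10⁶ m.
At r₁: circular v_c1 = √(μ/r₁) = 1657 m/s; transfer-perilune v_p = √[μ(2/r₁ − 1/a_t)] = 1920 m/s.
Δv₁ = v_p − v_c1 = 262.5 m/s.
At r₂: circular v_c2 = √(μ/r₂) = 1160 m/s; transfer-apolune v_a = √[μ(2/r₂ − 1/a_t)] = 941.3 m/s.
Δv₂ = v_c2 − v_a = 219.1 m/s.
Total Δv = Δv₁ + Δv₂ = 481.6 m/s.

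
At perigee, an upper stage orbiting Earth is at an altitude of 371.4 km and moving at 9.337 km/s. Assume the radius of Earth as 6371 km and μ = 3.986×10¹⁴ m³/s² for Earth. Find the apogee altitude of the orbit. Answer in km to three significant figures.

r_p = 6371 + 371.4 = 6742.4 km = 6.742×10⁶ m.
Specific energy ε = v²/2 − μ/r = -1.553×10⁷ J/kg, so a = −μ/(2ε) = 1.283×10⁷ m.
The apsides satisfy r_p + r_a = 2a, so the apogee radius is 2a − r_p = 1.893×10⁷ m = 18926 km.
Apogee altitude = 18926 − 6371 = 12555 km.

apogee altitude ≈ 12600 km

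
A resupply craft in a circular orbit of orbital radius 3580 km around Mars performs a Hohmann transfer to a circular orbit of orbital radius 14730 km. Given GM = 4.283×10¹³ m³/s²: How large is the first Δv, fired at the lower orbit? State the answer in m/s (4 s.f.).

Δv ≈ 928.5 m/s

r₁ = 3580 km = 3.580×10⁶ m.
r₂ = 14730 km = 1.473×10⁷ m.
Transfer ellipse a_t = (r₁ + r₂)/2 = 9.155×10⁶ m.
At r₁: circular v_c1 = √(μ/r₁) = 3459 m/s; transfer-periapsis v_p = √[μ(2/r₁ − 1/a_t)] = 4387 m/s.
Δv₁ = v_p − v_c1 = 928.5 m/s.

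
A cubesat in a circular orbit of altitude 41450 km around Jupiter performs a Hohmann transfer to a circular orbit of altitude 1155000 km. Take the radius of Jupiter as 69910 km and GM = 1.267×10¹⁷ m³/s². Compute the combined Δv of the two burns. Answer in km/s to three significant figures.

r₁ = 69910 + 41450 = 111360 km = 1.1136×10⁸ m.
r₂ = 69910 + 1155000 = 1224900 km = 1.2249×10⁹ m.
Transfer ellipse a_t = (r₁ + r₂)/2 = 6.681×10⁸ m.
At r₁: circular v_c1 = √(μ/r₁) = 33730 m/s; transfer-perijove v_p = √[μ(2/r₁ − 1/a_t)] = 45670 m/s.
Δv₁ = v_p − v_c1 = 11940 m/s.
At r₂: circular v_c2 = √(μ/r₂) = 10170 m/s; transfer-apojove v_a = √[μ(2/r₂ − 1/a_t)] = 4152 m/s.
Δv₂ = v_c2 − v_a = 6018 m/s.
Total Δv = Δv₁ + Δv₂ = 17960 m/s = 17.96 km/s.

Δv_total ≈ 18.0 km/s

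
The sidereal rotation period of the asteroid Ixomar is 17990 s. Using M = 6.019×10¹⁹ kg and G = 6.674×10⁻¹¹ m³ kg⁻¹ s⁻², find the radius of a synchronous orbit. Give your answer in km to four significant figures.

μ = GM = 6.674×10⁻¹¹ × 6.019×10¹⁹ = 4.017×10⁹ m³/s².
A synchronous orbit has period T, so by Kepler's third law a = (μT²/4π²)^(1/3).
μT²/4π² = 4.017×10⁹ × (1.799×10⁴)² / 39.48 = 3.293×10¹⁶ m³.
a = 3.205×10⁵ m = 320.53 km.

r_sync ≈ 320.5 km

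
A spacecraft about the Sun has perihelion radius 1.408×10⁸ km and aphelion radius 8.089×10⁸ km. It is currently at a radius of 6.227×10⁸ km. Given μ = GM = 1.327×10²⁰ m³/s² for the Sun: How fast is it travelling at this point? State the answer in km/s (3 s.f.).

Semi-major axis a = (r_p + r_a)/2 = 4.7485×10⁸ km = 4.748×10¹¹ m.
Vis-viva: v² = μ(2/r − 1/a) = 1.327×10²⁰ × (3.212×10⁻¹² − 2.106×10⁻¹²) = 1.468×10⁸ m²/s².
v = 12110 m/s = 12.11 km/s.

v ≈ 12.1 km/s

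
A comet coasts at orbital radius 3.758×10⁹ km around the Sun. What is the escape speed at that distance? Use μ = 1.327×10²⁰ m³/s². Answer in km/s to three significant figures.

v_esc ≈ 8.40 km/s

r = 3.758×10⁹ km = 3.758×10¹² m.
Escape speed v_esc = √(2μ/r) = √(2 × 1.327×10²⁰ / 3.758×10¹²) = √(7.062×10⁷) = 8404 m/s.
= 8.404 km/s.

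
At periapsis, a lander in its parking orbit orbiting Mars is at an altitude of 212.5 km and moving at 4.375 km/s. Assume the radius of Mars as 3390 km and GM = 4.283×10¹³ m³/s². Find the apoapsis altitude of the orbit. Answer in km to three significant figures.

apoapsis altitude ≈ 11500 km

r_p = 3390 + 212.5 = 3602.5 km = 3.602×10⁶ m.
Specific energy ε = v²/2 − μ/r = -2.319×10⁶ J/kg, so a = −μ/(2ε) = 9.236×10⁶ m.
The apsides satisfy r_p + r_a = 2a, so the apoapsis radius is 2a − r_p = 1.487×10⁷ m = 14869 km.
Apoapsis altitude = 14869 − 3390 = 11479 km.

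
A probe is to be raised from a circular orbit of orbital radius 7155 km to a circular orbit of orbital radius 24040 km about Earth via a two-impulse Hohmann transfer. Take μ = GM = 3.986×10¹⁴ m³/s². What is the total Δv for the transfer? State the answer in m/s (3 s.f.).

Δv_total ≈ 3120 m/s

r₁ = 7155 km = 7.155×10⁶ m.
r₂ = 24040 km = 2.404×10⁷ m.
Transfer ellipse a_t = (r₁ + r₂)/2 = 1.560×10⁷ m.
At r₁: circular v_c1 = √(μ/r₁) = 7464 m/s; transfer-perigee v_p = √[μ(2/r₁ − 1/a_t)] = 9266 m/s.
Δv₁ = v_p − v_c1 = 1802 m/s.
At r₂: circular v_c2 = √(μ/r₂) = 4072 m/s; transfer-apogee v_a = √[μ(2/r₂ − 1/a_t)] = 2758 m/s.
Δv₂ = v_c2 − v_a = 1314 m/s.
Total Δv = Δv₁ + Δv₂ = 3116 m/s.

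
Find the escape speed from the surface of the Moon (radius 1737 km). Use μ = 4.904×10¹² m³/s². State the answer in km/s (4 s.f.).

v_esc ≈ 2.376 km/s

r = R = 1.737×10⁶ m.
Escape speed v_esc = √(2μ/r) = √(2 × 4.904×10¹² / 1.737×10⁶) = √(5.647×10⁶) = 2376 m/s.
= 2.376 km/s.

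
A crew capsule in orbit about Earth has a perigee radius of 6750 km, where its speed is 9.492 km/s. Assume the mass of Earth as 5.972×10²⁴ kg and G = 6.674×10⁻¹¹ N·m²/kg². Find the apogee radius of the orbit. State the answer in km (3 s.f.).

apogee radius ≈ 21700 km

μ = GM = 6.674×10⁻¹¹ × 5.972×10²⁴ = 3.986×10¹⁴ m³/s².
r_p = 6.750×10⁶ m.
Specific energy ε = v²/2 − μ/r = -1.400×10⁷ J/kg, so a = −μ/(2ε) = 1.424×10⁷ m.
The apsides satisfy r_p + r_a = 2a, so the apogee radius is 2a − r_p = 2.172×10⁷ m = 21722 km.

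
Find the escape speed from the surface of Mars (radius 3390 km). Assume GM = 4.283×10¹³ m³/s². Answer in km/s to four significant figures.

v_esc ≈ 5.027 km/s

r = R = 3.390×10⁶ m.
Escape speed v_esc = √(2μ/r) = √(2 × 4.283×10¹³ / 3.390×10⁶) = √(2.527×10⁷) = 5027 m/s.
= 5.027 km/s.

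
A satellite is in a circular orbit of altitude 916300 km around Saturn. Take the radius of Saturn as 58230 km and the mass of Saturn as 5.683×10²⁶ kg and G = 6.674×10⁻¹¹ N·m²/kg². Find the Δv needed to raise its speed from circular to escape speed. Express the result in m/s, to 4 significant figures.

Δv ≈ 2584 m/s

μ = GM = 6.674×10⁻¹¹ × 5.683×10²⁶ = 3.793×10¹⁶ m³/s².
r = 58230 + 916300 = 974530 km = 9.7453×10⁸ m.
Circular speed v_c = √(μ/r) = 6239 m/s.
Escape speed v_esc = √(2μ/r) = √2 × v_c = 8823 m/s.
Δv = v_esc − v_c = 2584 m/s.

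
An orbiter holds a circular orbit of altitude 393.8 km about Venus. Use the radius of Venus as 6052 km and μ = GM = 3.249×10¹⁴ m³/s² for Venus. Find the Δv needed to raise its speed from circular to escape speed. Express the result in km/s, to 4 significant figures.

r = 6052 + 393.8 = 6445.8 km = 6.4458×10⁶ m.
Circular speed v_c = √(μ/r) = 7100 m/s.
Escape speed v_esc = √(2μ/r) = √2 × v_c = 10040 m/s.
Δv = v_esc − v_c = 2941 m/s = 2.941 km/s.

Δv ≈ 2.941 km/s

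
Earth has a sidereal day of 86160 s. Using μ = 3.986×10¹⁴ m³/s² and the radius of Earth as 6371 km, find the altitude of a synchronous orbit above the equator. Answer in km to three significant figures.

A synchronous orbit has period T, so by Kepler's third law a = (μT²/4π²)^(1/3).
μT²/4π² = 3.986×10¹⁴ × (8.616×10⁴)² / 39.48 = 7.495×10²² m³.
a = 4.216×10⁷ m = 42163 km.
Altitude h = a − R = 42163 − 6371 = 35792 km.

h_sync ≈ 35800 km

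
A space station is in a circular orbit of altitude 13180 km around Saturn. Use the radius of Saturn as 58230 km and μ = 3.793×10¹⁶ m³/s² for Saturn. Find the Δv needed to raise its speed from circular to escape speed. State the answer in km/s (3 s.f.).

Δv ≈ 9.55 km/s

r = 58230 + 13180 = 71410 km = 7.1410×10⁷ m.
Circular speed v_c = √(μ/r) = 23050 m/s.
Escape speed v_esc = √(2μ/r) = √2 × v_c = 32590 m/s.
Δv = v_esc − v_c = 9546 m/s = 9.546 km/s.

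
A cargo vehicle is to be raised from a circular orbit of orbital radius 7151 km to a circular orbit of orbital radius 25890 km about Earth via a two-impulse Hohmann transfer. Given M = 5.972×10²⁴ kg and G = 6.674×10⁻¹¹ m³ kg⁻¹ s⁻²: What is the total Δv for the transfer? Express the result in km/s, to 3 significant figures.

μ = GM = 6.674×10⁻¹¹ × 5.972×10²⁴ = 3.986×10¹⁴ m³/s².
r₁ = 7151 km = 7.151×10⁶ m.
r₂ = 25890 km = 2.589×10⁷ m.
Transfer ellipse a_t = (r₁ + r₂)/2 = 1.652×10⁷ m.
At r₁: circular v_c1 = √(μ/r₁) = 7466 m/s; transfer-perigee v_p = √[μ(2/r₁ − 1/a_t)] = 9346 m/s.
Δv₁ = v_p − v_c1 = 1880 m/s.
At r₂: circular v_c2 = √(μ/r₂) = 3924 m/s; transfer-apogee v_a = √[μ(2/r₂ − 1/a_t)] = 2581 m/s.
Δv₂ = v_c2 − v_a = 1342 m/s.
Total Δv = Δv₁ + Δv₂ = 3222 m/s = 3.222 km/s.

Δv_total ≈ 3.22 km/s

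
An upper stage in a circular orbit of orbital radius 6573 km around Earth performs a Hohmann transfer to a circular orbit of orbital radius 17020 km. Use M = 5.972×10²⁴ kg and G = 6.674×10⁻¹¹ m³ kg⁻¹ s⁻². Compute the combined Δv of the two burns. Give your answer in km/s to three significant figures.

μ = GM = 6.674×10⁻¹¹ × 5.972×10²⁴ = 3.986×10¹⁴ m³/s².
r₁ = 6573 km = 6.573×10⁶ m.
r₂ = 17020 km = 1.702×10⁷ m.
Transfer ellipse a_t = (r₁ + r₂)/2 = 1.180×10⁷ m.
At r₁: circular v_c1 = √(μ/r₁) = 7787 m/s; transfer-perigee v_p = √[μ(2/r₁ − 1/a_t)] = 9354 m/s.
Δv₁ = v_p − v_c1 = 1566 m/s.
At r₂: circular v_c2 = √(μ/r₂) = 4839 m/s; transfer-apogee v_a = √[μ(2/r₂ − 1/a_t)] = 3612 m/s.
Δv₂ = v_c2 − v_a = 1227 m/s.
Total Δv = Δv₁ + Δv₂ = 2793 m/s = 2.793 km/s.

Δv_total ≈ 2.79 km/s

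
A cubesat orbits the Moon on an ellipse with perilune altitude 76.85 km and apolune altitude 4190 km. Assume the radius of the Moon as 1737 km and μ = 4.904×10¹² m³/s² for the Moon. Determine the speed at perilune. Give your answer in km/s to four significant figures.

r_p = 1737 + 76.85 = 1813.8 km = 1.8138×10⁶ m.
r_a = 1737 + 4190 = 5927.0 km = 5.9270×10⁶ m.
Semi-major axis a = (r_p + r_a)/2 = 3870.4 km = 3.870×10⁶ m.
Vis-viva: v² = μ(2/r − 1/a) = 4.904×10¹² × (1.103×10⁻⁶ − 2.584×10⁻⁷) = 4.140×10⁶ m²/s².
v = 2035 m/s = 2.035 km/s.

v ≈ 2.035 km/s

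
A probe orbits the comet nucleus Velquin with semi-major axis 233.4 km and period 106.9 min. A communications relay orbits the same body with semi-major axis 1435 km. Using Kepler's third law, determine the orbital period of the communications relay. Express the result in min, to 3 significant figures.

T₂ ≈ 1630 min

Kepler's third law: T² ∝ a³, so T₂ = T₁ (a₂/a₁)^(3/2).
a₂/a₁ = 6.148, (a₂/a₁)^(3/2) = 15.24.
T₂ = 106.9 × 15.24 = 1630 min.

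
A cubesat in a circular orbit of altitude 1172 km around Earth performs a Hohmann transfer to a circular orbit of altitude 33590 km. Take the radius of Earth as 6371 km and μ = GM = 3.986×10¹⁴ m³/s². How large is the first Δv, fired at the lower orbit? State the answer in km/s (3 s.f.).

Δv ≈ 2.16 km/s

r₁ = 6371 + 1172 = 7543.0 km = 7.5430×10⁶ m.
r₂ = 6371 + 33590 = 39961 km = 3.9961×10⁷ m.
Transfer ellipse a_t = (r₁ + r₂)/2 = 2.375×10⁷ m.
At r₁: circular v_c1 = √(μ/r₁) = 7269 m/s; transfer-perigee v_p = √[μ(2/r₁ − 1/a_t)] = 9429 m/s.
Δv₁ = v_p − v_c1 = 2160 m/s.
= 2.160 km/s.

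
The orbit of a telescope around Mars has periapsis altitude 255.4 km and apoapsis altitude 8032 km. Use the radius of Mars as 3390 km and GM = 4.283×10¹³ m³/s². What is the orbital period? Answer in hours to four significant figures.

r_p = 3390 + 255.4 = 3645.4 km = 3.6454×10⁶ m.
r_a = 3390 + 8032 = 11422 km = 1.1422×10⁷ m.
Semi-major axis a = (r_p + r_a)/2 = (3645.4 + 11422)/2 = 7533.7 km = 7.534×10⁶ m.
By Kepler's third law T = 2π√(a³/μ) = 2π × 3.160×10³ = 1.985×10⁴ s.
= 5.515 hours.

T ≈ 5.515 hours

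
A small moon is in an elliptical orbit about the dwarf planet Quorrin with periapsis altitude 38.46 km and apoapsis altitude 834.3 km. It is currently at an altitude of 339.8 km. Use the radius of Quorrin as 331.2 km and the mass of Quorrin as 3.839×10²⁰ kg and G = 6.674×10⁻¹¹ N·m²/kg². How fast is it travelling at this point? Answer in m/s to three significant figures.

μ = GM = 6.674×10⁻¹¹ × 3.839×10²⁰ = 2.562×10¹⁰ m³/s².
r_p = 331.2 + 38.46 = 369.66 km = 3.6966×10⁵ m.
r_a = 331.2 + 834.3 = 1165.5 km = 1.1655×10⁶ m.
r = 331.2 + 339.8 = 671.00 km = 6.710×10⁵ m.
Semi-major axis a = (r_p + r_a)/2 = 767.58 km = 7.676×10⁵ m.
Vis-viva: v² = μ(2/r − 1/a) = 2.562×10¹⁰ × (2.981×10⁻⁶ − 1.303×10⁻⁶) = 4.299×10⁴ m²/s².
v = 207.3 m/s.

v ≈ 207 m/s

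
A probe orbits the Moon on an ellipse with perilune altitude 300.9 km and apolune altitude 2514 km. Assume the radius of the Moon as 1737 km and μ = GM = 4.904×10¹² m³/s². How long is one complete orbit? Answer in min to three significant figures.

T ≈ 264 min

r_p = 1737 + 300.9 = 2037.9 km = 2.0379×10⁶ m.
r_a = 1737 + 2514 = 4251.0 km = 4.2510×10⁶ m.
Semi-major axis a = (r_p + r_a)/2 = (2037.9 + 4251.0)/2 = 3144.4 km = 3.144×10⁶ m.
By Kepler's third law T = 2π√(a³/μ) = 2π × 2.518×10³ = 1.582×10⁴ s.
= 263.7 min.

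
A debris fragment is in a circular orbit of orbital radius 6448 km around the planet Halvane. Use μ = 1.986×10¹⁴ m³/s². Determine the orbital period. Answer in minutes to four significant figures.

T ≈ 121.7 minutes

r = 6448 km = 6.448×10⁶ m.
Kepler's third law: T = 2π√(r³/μ) = 2π√((6.448×10⁶)³ / 1.986×10¹⁴).
r³/μ = 1.350×10⁶ s², so T = 2π × 1.162×10³ = 7.300×10³ s.
Converting: 7.300×10³ s ÷ 60.00 = 121.7 minutes.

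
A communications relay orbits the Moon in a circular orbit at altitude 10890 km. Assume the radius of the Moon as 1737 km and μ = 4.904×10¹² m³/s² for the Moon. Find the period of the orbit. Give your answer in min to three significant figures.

r = 1737 + 10890 = 12627 km = 1.2627×10⁷ m.
Kepler's third law: T = 2π√(r³/μ) = 2π√((1.263×10⁷)³ / 4.904×10¹²).
r³/μ = 4.105×10⁸ s², so T = 2π × 2.026×10⁴ = 1.273×10⁵ s.
Converting: 1.273×10⁵ s ÷ 60.00 = 2122 min.

T ≈ 2120 min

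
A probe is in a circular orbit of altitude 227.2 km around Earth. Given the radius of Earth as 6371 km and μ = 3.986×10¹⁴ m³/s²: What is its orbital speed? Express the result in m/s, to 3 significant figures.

r = 6371 + 227.2 = 6598.2 km = 6.5982×10⁶ m.
For a circular orbit v = √(μ/r) = √(3.986×10¹⁴ / 6.598×10⁶) = √(6.041×10⁷) = 7772 m/s.

v ≈ 7770 m/s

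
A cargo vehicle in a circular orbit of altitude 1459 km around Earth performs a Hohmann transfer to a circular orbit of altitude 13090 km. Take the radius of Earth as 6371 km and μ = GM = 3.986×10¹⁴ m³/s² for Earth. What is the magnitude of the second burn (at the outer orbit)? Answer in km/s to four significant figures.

r₁ = 6371 + 1459 = 7830.0 km = 7.8300×10⁶ m.
r₂ = 6371 + 13090 = 19461 km = 1.9461×10⁷ m.
Transfer ellipse a_t = (r₁ + r₂)/2 = 1.365×10⁷ m.
At r₁: circular v_c1 = √(μ/r₁) = 7135 m/s; transfer-perigee v_p = √[μ(2/r₁ − 1/a_t)] = 8521 m/s.
At r₂: circular v_c2 = √(μ/r₂) = 4526 m/s; transfer-apogee v_a = √[μ(2/r₂ − 1/a_t)] = 3428 m/s.
Δv₂ = v_c2 − v_a = 1097 m/s.
= 1.097 km/s.

Δv ≈ 1.097 km/s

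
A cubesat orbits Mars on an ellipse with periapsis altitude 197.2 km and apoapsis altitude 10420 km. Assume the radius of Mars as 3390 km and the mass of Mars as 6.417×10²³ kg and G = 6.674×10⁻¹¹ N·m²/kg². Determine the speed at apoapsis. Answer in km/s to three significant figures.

μ = GM = 6.674×10⁻¹¹ × 6.417×10²³ = 4.283×10¹³ m³/s².
r_p = 3390 + 197.2 = 3587.2 km = 3.5872×10⁶ m.
r_a = 3390 + 10420 = 13810 km = 1.3810×10⁷ m.
Semi-major axis a = (r_p + r_a)/2 = 8698.6 km = 8.699×10⁶ m.
Vis-viva: v² = μ(2/r − 1/a) = 4.283×10¹³ × (1.448×10⁻⁷ − 1.150×10⁻⁷) = 1.279×10⁶ m²/s².
v = 1131 m/s = 1.131 km/s.

v ≈ 1.13 km/s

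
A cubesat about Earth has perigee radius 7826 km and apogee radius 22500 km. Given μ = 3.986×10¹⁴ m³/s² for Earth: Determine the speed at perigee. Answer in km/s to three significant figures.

Semi-major axis a = (r_p + r_a)/2 = 15163 km = 1.516×10⁷ m.
Vis-viva: v² = μ(2/r − 1/a) = 3.986×10¹⁴ × (2.556×10⁻⁷ − 6.595×10⁻⁸) = 7.558×10⁷ m²/s².
v = 8694 m/s = 8.694 km/s.

v ≈ 8.69 km/s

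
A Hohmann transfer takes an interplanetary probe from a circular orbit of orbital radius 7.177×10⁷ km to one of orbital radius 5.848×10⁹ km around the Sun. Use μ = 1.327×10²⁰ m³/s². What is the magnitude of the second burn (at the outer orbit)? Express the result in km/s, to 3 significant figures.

Δv ≈ 4.02 km/s

r₁ = 7.177×10⁷ km = 7.177×10¹⁰ m.
r₂ = 5.848×10⁹ km = 5.848×10¹² m.
Transfer ellipse a_t = (r₁ + r₂)/2 = 2.960×10¹² m.
At r₁: circular v_c1 = √(μ/r₁) = 43000 m/s; transfer-perihelion v_p = √[μ(2/r₁ − 1/a_t)] = 60440 m/s.
At r₂: circular v_c2 = √(μ/r₂) = 4764 m/s; transfer-aphelion v_a = √[μ(2/r₂ − 1/a_t)] = 741.8 m/s.
Δv₂ = v_c2 − v_a = 4022 m/s.
= 4.022 km/s.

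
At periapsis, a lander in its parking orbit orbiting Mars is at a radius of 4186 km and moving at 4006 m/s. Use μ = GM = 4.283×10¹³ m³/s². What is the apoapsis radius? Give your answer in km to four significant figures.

apoapsis radius ≈ 15210 km

r_p = 4.186×10⁶ m.
Specific energy ε = v²/2 − μ/r = -2.208×10⁶ J/kg, so a = −μ/(2ε) = 9.700×10⁶ m.
The apsides satisfy r_p + r_a = 2a, so the apoapsis radius is 2a − r_p = 1.521×10⁷ m = 15214 km.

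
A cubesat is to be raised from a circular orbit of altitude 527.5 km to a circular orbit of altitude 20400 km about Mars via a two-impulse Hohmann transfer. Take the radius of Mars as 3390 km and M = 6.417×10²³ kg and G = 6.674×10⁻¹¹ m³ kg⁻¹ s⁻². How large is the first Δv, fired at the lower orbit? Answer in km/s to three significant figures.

Δv ≈ 1.03 km/s

μ = GM = 6.674×10⁻¹¹ × 6.417×10²³ = 4.283×10¹³ m³/s².
r₁ = 3390 + 527.5 = 3917.5 km = 3.9175×10⁶ m.
r₂ = 3390 + 20400 = 23790 km = 2.3790×10⁷ m.
Transfer ellipse a_t = (r₁ + r₂)/2 = 1.385×10⁷ m.
At r₁: circular v_c1 = √(μ/r₁) = 3306 m/s; transfer-periapsis v_p = √[μ(2/r₁ − 1/a_t)] = 4333 m/s.
Δv₁ = v_p − v_c1 = 1026 m/s.
= 1.026 km/s.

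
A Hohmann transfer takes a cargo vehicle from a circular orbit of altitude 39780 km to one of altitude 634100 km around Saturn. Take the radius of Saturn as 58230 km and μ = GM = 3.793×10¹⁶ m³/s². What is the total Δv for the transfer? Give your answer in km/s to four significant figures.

r₁ = 58230 + 39780 = 98010 km = 9.8010×10⁷ m.
r₂ = 58230 + 634100 = 692330 km = 6.9233×10⁸ m.
Transfer ellipse a_t = (r₁ + r₂)/2 = 3.952×10⁸ m.
At r₁: circular v_c1 = √(μ/r₁) = 19670 m/s; transfer-perikrone v_p = √[μ(2/r₁ − 1/a_t)] = 26040 m/s.
Δv₁ = v_p − v_c1 = 6366 m/s.
At r₂: circular v_c2 = √(μ/r₂) = 7402 m/s; transfer-apokrone v_a = √[μ(2/r₂ − 1/a_t)] = 3686 m/s.
Δv₂ = v_c2 − v_a = 3716 m/s.
Total Δv = Δv₁ + Δv₂ = 10080 m/s = 10.08 km/s.

Δv_total ≈ 10.08 km/s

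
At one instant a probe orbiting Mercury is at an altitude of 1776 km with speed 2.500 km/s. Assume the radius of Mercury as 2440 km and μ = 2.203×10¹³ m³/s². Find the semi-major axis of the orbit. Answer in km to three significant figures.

r = 2440 + 1776 = 4216.0 km = 4.216×10⁶ m.
Vis-viva rearranged: 1/a = 2/r − v²/μ = 4.744×10⁻⁷ − 2.837×10⁻⁷ = 1.907×10⁻⁷ m⁻¹.
a = 5.244×10⁶ m = 5244.4 km.

a ≈ 5240 km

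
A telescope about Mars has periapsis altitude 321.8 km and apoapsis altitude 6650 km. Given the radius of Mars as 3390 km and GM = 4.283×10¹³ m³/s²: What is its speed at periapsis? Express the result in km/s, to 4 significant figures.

v ≈ 4.105 km/s

r_p = 3390 + 321.8 = 3711.8 km = 3.7118×10⁶ m.
r_a = 3390 + 6650 = 10040 km = 1.0040×10⁷ m.
Semi-major axis a = (r_p + r_a)/2 = 6875.9 km = 6.876×10⁶ m.
Vis-viva: v² = μ(2/r − 1/a) = 4.283×10¹³ × (5.388×10⁻⁷ − 1.454×10⁻⁷) = 1.685×10⁷ m²/s².
v = 4105 m/s = 4.105 km/s.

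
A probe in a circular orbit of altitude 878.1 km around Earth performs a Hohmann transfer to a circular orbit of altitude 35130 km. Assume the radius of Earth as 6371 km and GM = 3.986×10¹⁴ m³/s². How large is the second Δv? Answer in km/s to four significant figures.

Δv ≈ 1.409 km/s

r₁ = 6371 + 878.1 = 7249.1 km = 7.2491×10⁶ m.
r₂ = 6371 + 35130 = 41501 km = 4.1501×10⁷ m.
Transfer ellipse a_t = (r₁ + r₂)/2 = 2.438×10⁷ m.
At r₁: circular v_c1 = √(μ/r₁) = 7415 m/s; transfer-perigee v_p = √[μ(2/r₁ − 1/a_t)] = 9676 m/s.
At r₂: circular v_c2 = √(μ/r₂) = 3099 m/s; transfer-apogee v_a = √[μ(2/r₂ − 1/a_t)] = 1690 m/s.
Δv₂ = v_c2 − v_a = 1409 m/s.
= 1.409 km/s.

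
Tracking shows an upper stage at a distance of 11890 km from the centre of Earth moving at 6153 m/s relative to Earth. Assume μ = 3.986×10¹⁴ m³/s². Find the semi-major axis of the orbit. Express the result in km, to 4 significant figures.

r = 1.189×10⁷ m.
Specific orbital energy ε = v²/2 − μ/r = (6153)²/2 − 3.986×10¹⁴/1.189×10⁷ = -1.459×10⁷ J/kg.
Since ε = −μ/(2a), a = −μ/(2ε) = 1.366×10⁷ m = 13656 km.

a ≈ 13660 km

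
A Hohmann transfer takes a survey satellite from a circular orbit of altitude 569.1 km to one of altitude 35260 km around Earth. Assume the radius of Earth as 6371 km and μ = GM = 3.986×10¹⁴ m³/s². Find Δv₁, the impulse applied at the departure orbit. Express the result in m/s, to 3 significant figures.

r₁ = 6371 + 569.1 = 6940.1 km = 6.9401×10⁶ m.
r₂ = 6371 + 35260 = 41631 km = 4.1631×10⁷ m.
Transfer ellipse a_t = (r₁ + r₂)/2 = 2.429×10⁷ m.
At r₁: circular v_c1 = √(μ/r₁) = 7579 m/s; transfer-perigee v_p = √[μ(2/r₁ − 1/a_t)] = 9922 m/s.
Δv₁ = v_p − v_c1 = 2344 m/s.

Δv ≈ 2340 m/s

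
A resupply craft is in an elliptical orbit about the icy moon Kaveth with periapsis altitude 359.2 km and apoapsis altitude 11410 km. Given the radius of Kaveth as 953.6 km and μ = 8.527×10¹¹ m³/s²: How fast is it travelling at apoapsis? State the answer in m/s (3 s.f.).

v ≈ 115 m/s

r_p = 953.6 + 359.2 = 1312.8 km = 1.3128×10⁶ m.
r_a = 953.6 + 11410 = 12364 km = 1.2364×10⁷ m.
Semi-major axis a = (r_p + r_a)/2 = 6838.2 km = 6.838×10⁶ m.
Vis-viva: v² = μ(2/r − 1/a) = 8.527×10¹¹ × (1.618×10⁻⁷ − 1.462×10⁻⁷) = 1.324×10⁴ m²/s².
v = 115.1 m/s.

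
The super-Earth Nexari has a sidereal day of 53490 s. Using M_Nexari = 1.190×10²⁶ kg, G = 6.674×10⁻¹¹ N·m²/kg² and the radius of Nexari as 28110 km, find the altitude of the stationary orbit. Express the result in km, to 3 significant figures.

h_sync ≈ 55100 km

μ = GM = 6.674×10⁻¹¹ × 1.190×10²⁶ = 7.942×10¹⁵ m³/s².
A synchronous orbit has period T, so by Kepler's third law a = (μT²/4π²)^(1/3).
μT²/4π² = 7.942×10¹⁵ × (5.349×10⁴)² / 39.48 = 5.756×10²³ m³.
a = 8.318×10⁷ m = 83184 km.
Altitude h = a − R = 83184 − 28110 = 55074 km.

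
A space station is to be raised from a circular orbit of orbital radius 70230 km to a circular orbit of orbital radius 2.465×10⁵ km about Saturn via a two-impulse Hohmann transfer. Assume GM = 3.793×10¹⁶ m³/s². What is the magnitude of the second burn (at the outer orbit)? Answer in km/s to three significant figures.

r₁ = 70230 km = 7.023×10⁷ m.
r₂ = 2.465×10⁵ km = 2.465×10⁸ m.
Transfer ellipse a_t = (r₁ + r₂)/2 = 1.584×10⁸ m.
At r₁: circular v_c1 = √(μ/r₁) = 23240 m/s; transfer-perikrone v_p = √[μ(2/r₁ − 1/a_t)] = 28990 m/s.
At r₂: circular v_c2 = √(μ/r₂) = 12400 m/s; transfer-apokrone v_a = √[μ(2/r₂ − 1/a_t)] = 8261 m/s.
Δv₂ = v_c2 − v_a = 4144 m/s.
= 4.144 km/s.

Δv ≈ 4.14 km/s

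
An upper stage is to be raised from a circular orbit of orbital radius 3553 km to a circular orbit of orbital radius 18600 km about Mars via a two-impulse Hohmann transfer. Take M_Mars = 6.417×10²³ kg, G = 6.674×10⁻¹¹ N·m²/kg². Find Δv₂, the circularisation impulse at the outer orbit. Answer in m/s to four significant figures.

μ = GM = 6.674×10⁻¹¹ × 6.417×10²³ = 4.283×10¹³ m³/s².
r₁ = 3553 km = 3.553×10⁶ m.
r₂ = 18600 km = 1.860×10⁷ m.
Transfer ellipse a_t = (r₁ + r₂)/2 = 1.108×10⁷ m.
At r₁: circular v_c1 = √(μ/r₁) = 3472 m/s; transfer-periapsis v_p = √[μ(2/r₁ − 1/a_t)] = 4499 m/s.
At r₂: circular v_c2 = √(μ/r₂) = 1517 m/s; transfer-apoapsis v_a = √[μ(2/r₂ − 1/a_t)] = 859.4 m/s.
Δv₂ = v_c2 − v_a = 658.0 m/s.

Δv ≈ 658.0 m/s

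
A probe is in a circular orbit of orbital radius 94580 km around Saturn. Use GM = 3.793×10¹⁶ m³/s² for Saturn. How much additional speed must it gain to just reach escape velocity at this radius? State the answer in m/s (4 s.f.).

Δv ≈ 8295 m/s

r = 94580 km = 9.458×10⁷ m.
Circular speed v_c = √(μ/r) = 20030 m/s.
Escape speed v_esc = √(2μ/r) = √2 × v_c = 28320 m/s.
Δv = v_esc − v_c = 8295 m/s.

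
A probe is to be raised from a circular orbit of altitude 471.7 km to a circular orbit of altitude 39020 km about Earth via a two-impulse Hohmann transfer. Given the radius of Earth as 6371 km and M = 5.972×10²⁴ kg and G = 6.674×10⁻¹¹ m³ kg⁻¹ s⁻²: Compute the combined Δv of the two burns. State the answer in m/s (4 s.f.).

μ = GM = 6.674×10⁻¹¹ × 5.972×10²⁴ = 3.986×10¹⁴ m³/s².
r₁ = 6371 + 471.7 = 6842.7 km = 6.8427×10⁶ m.
r₂ = 6371 + 39020 = 45391 km = 4.5391×10⁷ m.
Transfer ellipse a_t = (r₁ + r₂)/2 = 2.612×10⁷ m.
At r₁: circular v_c1 = √(μ/r₁) = 7632 m/s; transfer-perigee v_p = √[μ(2/r₁ − 1/a_t)] = 10060 m/s.
Δv₁ = v_p − v_c1 = 2430 m/s.
At r₂: circular v_c2 = √(μ/r₂) = 2963 m/s; transfer-apogee v_a = √[μ(2/r₂ − 1/a_t)] = 1517 m/s.
Δv₂ = v_c2 − v_a = 1446 m/s.
Total Δv = Δv₁ + Δv₂ = 3876 m/s.

Δv_total ≈ 3876 m/s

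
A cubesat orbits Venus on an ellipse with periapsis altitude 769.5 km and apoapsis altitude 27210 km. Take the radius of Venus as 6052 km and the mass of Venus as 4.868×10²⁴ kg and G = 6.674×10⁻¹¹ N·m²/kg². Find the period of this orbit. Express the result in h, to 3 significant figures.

T ≈ 8.69 h

μ = GM = 6.674×10⁻¹¹ × 4.868×10²⁴ = 3.249×10¹⁴ m³/s².
r_p = 6052 + 769.5 = 6821.5 km = 6.8215×10⁶ m.
r_a = 6052 + 27210 = 33262 km = 3.3262×10⁷ m.
Semi-major axis a = (r_p + r_a)/2 = (6821.5 + 33262)/2 = 20042 km = 2.004×10⁷ m.
By Kepler's third law T = 2π√(a³/μ) = 2π × 4.978×10³ = 3.128×10⁴ s.
= 8.688 h.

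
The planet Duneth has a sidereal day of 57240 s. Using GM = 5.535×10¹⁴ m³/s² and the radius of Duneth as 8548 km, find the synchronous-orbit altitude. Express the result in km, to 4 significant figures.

h_sync ≈ 27270 km

A synchronous orbit has period T, so by Kepler's third law a = (μT²/4π²)^(1/3).
μT²/4π² = 5.535×10¹⁴ × (5.724×10⁴)² / 39.48 = 4.594×10²² m³.
a = 3.581×10⁷ m = 35814 km.
Altitude h = a − R = 35814 − 8548 = 27266 km.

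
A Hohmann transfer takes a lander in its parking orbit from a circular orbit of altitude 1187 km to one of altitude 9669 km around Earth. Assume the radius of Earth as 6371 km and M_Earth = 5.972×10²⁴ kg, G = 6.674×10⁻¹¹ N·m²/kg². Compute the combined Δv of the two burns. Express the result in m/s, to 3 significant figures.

Δv_total ≈ 2200 m/s

μ = GM = 6.674×10⁻¹¹ × 5.972×10²⁴ = 3.986×10¹⁴ m³/s².
r₁ = 6371 + 1187 = 7558.0 km = 7.5580×10⁶ m.
r₂ = 6371 + 9669 = 16040 km = 1.6040×10⁷ m.
Transfer ellipse a_t = (r₁ + r₂)/2 = 1.180×10⁷ m.
At r₁: circular v_c1 = √(μ/r₁) = 7262 m/s; transfer-perigee v_p = √[μ(2/r₁ − 1/a_t)] = 8467 m/s.
Δv₁ = v_p − v_c1 = 1205 m/s.
At r₂: circular v_c2 = √(μ/r₂) = 4985 m/s; transfer-apogee v_a = √[μ(2/r₂ − 1/a_t)] = 3990 m/s.
Δv₂ = v_c2 − v_a = 995.2 m/s.
Total Δv = Δv₁ + Δv₂ = 2200 m/s.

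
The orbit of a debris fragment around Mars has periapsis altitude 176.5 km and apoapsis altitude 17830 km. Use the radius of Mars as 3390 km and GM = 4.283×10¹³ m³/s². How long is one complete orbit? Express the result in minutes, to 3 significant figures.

T ≈ 698 minutes

r_p = 3390 + 176.5 = 3566.5 km = 3.5665×10⁶ m.
r_a = 3390 + 17830 = 21220 km = 2.1220×10⁷ m.
Semi-major axis a = (r_p + r_a)/2 = (3566.5 + 21220)/2 = 12393 km = 1.239×10⁷ m.
By Kepler's third law T = 2π√(a³/μ) = 2π × 6.667×10³ = 4.189×10⁴ s.
= 698.1 minutes.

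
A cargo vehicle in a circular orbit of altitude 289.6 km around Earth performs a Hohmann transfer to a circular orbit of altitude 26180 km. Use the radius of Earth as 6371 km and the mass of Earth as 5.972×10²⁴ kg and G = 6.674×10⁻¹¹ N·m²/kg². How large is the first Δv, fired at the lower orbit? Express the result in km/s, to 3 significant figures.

Δv ≈ 2.23 km/s

μ = GM = 6.674×10⁻¹¹ × 5.972×10²⁴ = 3.986×10¹⁴ m³/s².
r₁ = 6371 + 289.6 = 6660.6 km = 6.6606×10⁶ m.
r₂ = 6371 + 26180 = 32551 km = 3.2551×10⁷ m.
Transfer ellipse a_t = (r₁ + r₂)/2 = 1.961×10⁷ m.
At r₁: circular v_c1 = √(μ/r₁) = 7736 m/s; transfer-perigee v_p = √[μ(2/r₁ − 1/a_t)] = 9967 m/s.
Δv₁ = v_p − v_c1 = 2232 m/s.
= 2.232 km/s.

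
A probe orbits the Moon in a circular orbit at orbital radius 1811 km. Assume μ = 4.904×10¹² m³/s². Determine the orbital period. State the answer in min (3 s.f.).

T ≈ 115 min

r = 1811 km = 1.811×10⁶ m.
Kepler's third law: T = 2π√(r³/μ) = 2π√((1.811×10⁶)³ / 4.904×10¹²).
r³/μ = 1.211×10⁶ s², so T = 2π × 1.101×10³ = 6.915×10³ s.
Converting: 6.915×10³ s ÷ 60.00 = 115.2 min.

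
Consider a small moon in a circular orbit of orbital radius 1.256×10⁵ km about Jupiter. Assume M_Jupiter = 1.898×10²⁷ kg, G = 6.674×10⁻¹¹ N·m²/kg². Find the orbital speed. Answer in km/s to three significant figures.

v ≈ 31.8 km/s

μ = GM = 6.674×10⁻¹¹ × 1.898×10²⁷ = 1.267×10¹⁷ m³/s².
r = 1.256×10⁵ km = 1.256×10⁸ m.
For a circular orbit v = √(μ/r) = √(1.267×10¹⁷ / 1.256×10⁸) = √(1.009×10⁹) = 31760 m/s.
That is 31.76 km/s.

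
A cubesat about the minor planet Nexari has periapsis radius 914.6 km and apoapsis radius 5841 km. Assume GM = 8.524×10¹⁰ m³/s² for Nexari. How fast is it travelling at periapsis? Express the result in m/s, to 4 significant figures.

v ≈ 401.5 m/s

Semi-major axis a = (r_p + r_a)/2 = 3377.8 km = 3.378×10⁶ m.
Vis-viva: v² = μ(2/r − 1/a) = 8.524×10¹⁰ × (2.187×10⁻⁶ − 2.961×10⁻⁷) = 1.612×10⁵ m²/s².
v = 401.5 m/s.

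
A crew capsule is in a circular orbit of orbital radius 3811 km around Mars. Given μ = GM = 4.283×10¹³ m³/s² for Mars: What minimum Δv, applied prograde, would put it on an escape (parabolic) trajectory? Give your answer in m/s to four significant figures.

r = 3811 km = 3.811×10⁶ m.
Circular speed v_c = √(μ/r) = 3352 m/s.
Escape speed v_esc = √(2μ/r) = √2 × v_c = 4741 m/s.
Δv = v_esc − v_c = 1389 m/s.

Δv ≈ 1389 m/s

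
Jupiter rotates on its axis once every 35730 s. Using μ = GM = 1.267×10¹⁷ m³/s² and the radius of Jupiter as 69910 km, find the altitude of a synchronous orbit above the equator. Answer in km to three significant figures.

h_sync ≈ 90100 km

A synchronous orbit has period T, so by Kepler's third law a = (μT²/4π²)^(1/3).
μT²/4π² = 1.267×10¹⁷ × (3.573×10⁴)² / 39.48 = 4.097×10²⁴ m³.
a = 1.600×10⁸ m = 1.6002×10⁵ km.
Altitude h = a − R = 1.6002×10⁵ − 69910 = 90105 km.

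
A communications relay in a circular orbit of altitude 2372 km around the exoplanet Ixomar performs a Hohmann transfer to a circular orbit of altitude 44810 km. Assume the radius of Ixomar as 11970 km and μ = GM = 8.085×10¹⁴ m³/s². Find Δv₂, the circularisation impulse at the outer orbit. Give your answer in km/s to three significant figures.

Δv ≈ 1.38 km/s

r₁ = 11970 + 2372 = 14342 km = 1.4342×10⁷ m.
r₂ = 11970 + 44810 = 56780 km = 5.6780×10⁷ m.
Transfer ellipse a_t = (r₁ + r₂)/2 = 3.556×10⁷ m.
At r₁: circular v_c1 = √(μ/r₁) = 7508 m/s; transfer-periapsis v_p = √[μ(2/r₁ − 1/a_t)] = 9487 m/s.
At r₂: circular v_c2 = √(μ/r₂) = 3773 m/s; transfer-apoapsis v_a = √[μ(2/r₂ − 1/a_t)] = 2396 m/s.
Δv₂ = v_c2 − v_a = 1377 m/s.
= 1.377 km/s.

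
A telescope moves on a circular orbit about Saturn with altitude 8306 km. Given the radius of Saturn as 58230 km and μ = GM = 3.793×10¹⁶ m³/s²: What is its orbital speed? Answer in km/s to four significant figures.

v ≈ 23.88 km/s

r = 58230 + 8306 = 66536 km = 6.6536×10⁷ m.
For a circular orbit v = √(μ/r) = √(3.793×10¹⁶ / 6.654×10⁷) = √(5.701×10⁸) = 23880 m/s.
That is 23.88 km/s.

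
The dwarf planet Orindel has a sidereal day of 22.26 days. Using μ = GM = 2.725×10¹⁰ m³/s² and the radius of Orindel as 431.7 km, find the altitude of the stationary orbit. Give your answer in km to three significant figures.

h_sync ≈ 13200 km

T = 22.26 days = 1.923×10⁶ s.
A synchronous orbit has period T, so by Kepler's third law a = (μT²/4π²)^(1/3).
μT²/4π² = 2.725×10¹⁰ × (1.923×10⁶)² / 39.48 = 2.553×10²¹ m³.
a = 1.367×10⁷ m = 13668 km.
Altitude h = a − R = 13668 − 431.7 = 13236 km.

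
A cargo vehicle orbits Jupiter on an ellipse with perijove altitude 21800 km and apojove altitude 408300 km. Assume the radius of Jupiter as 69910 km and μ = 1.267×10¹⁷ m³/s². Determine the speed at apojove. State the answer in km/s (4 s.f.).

v ≈ 9.234 km/s

r_p = 69910 + 21800 = 91710 km = 9.1710×10⁷ m.
r_a = 69910 + 408300 = 478210 km = 4.7821×10⁸ m.
Semi-major axis a = (r_p + r_a)/2 = 2.8496×10⁵ km = 2.850×10⁸ m.
Vis-viva: v² = μ(2/r − 1/a) = 1.267×10¹⁷ × (4.182×10⁻⁹ − 3.509×10⁻⁹) = 8.527×10⁷ m²/s².
v = 9234 m/s = 9.234 km/s.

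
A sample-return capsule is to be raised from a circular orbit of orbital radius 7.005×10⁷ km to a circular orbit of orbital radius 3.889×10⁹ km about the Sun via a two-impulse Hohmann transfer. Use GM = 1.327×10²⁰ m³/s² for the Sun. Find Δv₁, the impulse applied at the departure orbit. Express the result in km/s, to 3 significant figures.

r₁ = 7.005×10⁷ km = 7.005×10¹⁰ m.
r₂ = 3.889×10⁹ km = 3.889×10¹² m.
Transfer ellipse a_t = (r₁ + r₂)/2 = 1.980×10¹² m.
At r₁: circular v_c1 = √(μ/r₁) = 43520 m/s; transfer-perihelion v_p = √[μ(2/r₁ − 1/a_t)] = 61010 m/s.
Δv₁ = v_p − v_c1 = 17480 m/s.
= 17.48 km/s.

Δv ≈ 17.5 km/s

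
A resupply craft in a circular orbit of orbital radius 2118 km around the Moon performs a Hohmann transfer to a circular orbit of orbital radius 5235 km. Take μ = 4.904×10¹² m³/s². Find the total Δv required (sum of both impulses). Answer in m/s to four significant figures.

Δv_total ≈ 527.3 m/s

r₁ = 2118 km = 2.118×10⁶ m.
r₂ = 5235 km = 5.235×10⁶ m.
Transfer ellipse a_t = (r₁ + r₂)/2 = 3.676×10⁶ m.
At r₁: circular v_c1 = √(μ/r₁) = 1522 m/s; transfer-perilune v_p = √[μ(2/r₁ − 1/a_t)] = 1816 m/s.
Δv₁ = v_p − v_c1 = 294.1 m/s.
At r₂: circular v_c2 = √(μ/r₂) = 967.9 m/s; transfer-apolune v_a = √[μ(2/r₂ − 1/a_t)] = 734.6 m/s.
Δv₂ = v_c2 − v_a = 233.2 m/s.
Total Δv = Δv₁ + Δv₂ = 527.3 m/s.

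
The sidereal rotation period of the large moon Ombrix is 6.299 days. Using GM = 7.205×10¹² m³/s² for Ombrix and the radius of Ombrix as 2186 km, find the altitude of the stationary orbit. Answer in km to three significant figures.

h_sync ≈ 35600 km

T = 6.299 days = 5.442×10⁵ s.
A synchronous orbit has period T, so by Kepler's third law a = (μT²/4π²)^(1/3).
μT²/4π² = 7.205×10¹² × (5.442×10⁵)² / 39.48 = 5.406×10²² m³.
a = 3.781×10⁷ m = 37811 km.
Altitude h = a − R = 37811 − 2186 = 35625 km.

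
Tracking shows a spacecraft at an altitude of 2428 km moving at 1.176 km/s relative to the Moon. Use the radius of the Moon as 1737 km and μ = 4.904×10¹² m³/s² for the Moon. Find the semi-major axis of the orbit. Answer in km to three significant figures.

a ≈ 5050 km

r = 1737 + 2428 = 4165.0 km = 4.165×10⁶ m.
Vis-viva rearranged: 1/a = 2/r − v²/μ = 4.802×10⁻⁷ − 2.820×10⁻⁷ = 1.982×10⁻⁷ m⁻¹.
a = 5.046×10⁶ m = 5045.9 km.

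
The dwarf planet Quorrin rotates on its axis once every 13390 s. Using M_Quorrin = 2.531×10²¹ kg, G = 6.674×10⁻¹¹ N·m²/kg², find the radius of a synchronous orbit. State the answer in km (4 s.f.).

μ = GM = 6.674×10⁻¹¹ × 2.531×10²¹ = 1.689×10¹¹ m³/s².
A synchronous orbit has period T, so by Kepler's third law a = (μT²/4π²)^(1/3).
μT²/4π² = 1.689×10¹¹ × (1.339×10⁴)² / 39.48 = 7.671×10¹⁷ m³.
a = 9.154×10⁵ m = 915.43 km.

r_sync ≈ 915.4 km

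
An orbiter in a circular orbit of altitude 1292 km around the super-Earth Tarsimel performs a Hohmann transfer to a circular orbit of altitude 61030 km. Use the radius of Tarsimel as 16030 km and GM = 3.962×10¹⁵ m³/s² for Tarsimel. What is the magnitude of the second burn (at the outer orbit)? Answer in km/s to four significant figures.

r₁ = 16030 + 1292 = 17322 km = 1.7322×10⁷ m.
r₂ = 16030 + 61030 = 77060 km = 7.7060×10⁷ m.
Transfer ellipse a_t = (r₁ + r₂)/2 = 4.719×10⁷ m.
At r₁: circular v_c1 = √(μ/r₁) = 15120 m/s; transfer-periapsis v_p = √[μ(2/r₁ − 1/a_t)] = 19330 m/s.
At r₂: circular v_c2 = √(μ/r₂) = 7170 m/s; transfer-apoapsis v_a = √[μ(2/r₂ − 1/a_t)] = 4344 m/s.
Δv₂ = v_c2 − v_a = 2826 m/s.
= 2.826 km/s.

Δv ≈ 2.826 km/s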